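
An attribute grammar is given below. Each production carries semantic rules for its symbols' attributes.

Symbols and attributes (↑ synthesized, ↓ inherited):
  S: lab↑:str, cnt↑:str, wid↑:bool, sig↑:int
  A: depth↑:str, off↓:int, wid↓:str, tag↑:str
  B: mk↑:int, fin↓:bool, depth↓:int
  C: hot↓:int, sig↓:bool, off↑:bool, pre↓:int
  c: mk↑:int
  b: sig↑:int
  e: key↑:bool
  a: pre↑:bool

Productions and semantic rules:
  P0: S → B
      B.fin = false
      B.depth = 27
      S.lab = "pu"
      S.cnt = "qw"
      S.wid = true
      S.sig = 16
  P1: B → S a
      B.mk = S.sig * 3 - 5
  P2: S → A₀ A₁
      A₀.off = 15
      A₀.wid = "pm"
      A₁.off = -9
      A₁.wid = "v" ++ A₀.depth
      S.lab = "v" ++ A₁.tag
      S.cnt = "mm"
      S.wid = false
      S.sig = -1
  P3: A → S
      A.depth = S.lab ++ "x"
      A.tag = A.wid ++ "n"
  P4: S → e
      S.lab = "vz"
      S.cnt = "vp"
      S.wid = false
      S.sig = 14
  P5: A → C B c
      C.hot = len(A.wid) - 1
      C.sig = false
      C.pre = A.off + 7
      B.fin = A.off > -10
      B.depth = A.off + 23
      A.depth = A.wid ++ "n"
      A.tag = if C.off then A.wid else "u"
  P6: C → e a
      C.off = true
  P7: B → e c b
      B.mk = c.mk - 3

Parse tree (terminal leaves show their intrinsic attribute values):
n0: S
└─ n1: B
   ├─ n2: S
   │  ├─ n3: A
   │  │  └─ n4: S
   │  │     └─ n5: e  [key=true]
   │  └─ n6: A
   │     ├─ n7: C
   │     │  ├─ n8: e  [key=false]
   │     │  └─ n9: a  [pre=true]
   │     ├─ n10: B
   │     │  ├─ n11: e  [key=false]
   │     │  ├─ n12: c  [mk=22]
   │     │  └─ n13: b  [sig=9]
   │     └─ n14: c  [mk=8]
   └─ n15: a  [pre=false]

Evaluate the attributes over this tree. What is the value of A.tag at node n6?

"vvzx"

1. n1.fin = false  [false]
2. n1.depth = 27  [27]
3. n3.off = 15  [15]
4. n3.wid = "pm"  ["pm"]
5. n5.key = true  [terminal]
6. n4.lab = "vz"  ["vz"]
7. n4.cnt = "vp"  ["vp"]
8. n4.wid = false  [false]
9. n4.sig = 14  [14]
10. n3.depth = "vzx"  [S.lab ++ "x"]
11. n3.tag = "pmn"  [A.wid ++ "n"]
12. n6.off = -9  [-9]
13. n6.wid = "vvzx"  ["v" ++ A₀.depth]
14. n7.hot = 3  [len(A.wid) - 1]
15. n7.sig = false  [false]
16. n7.pre = -2  [A.off + 7]
17. n8.key = false  [terminal]
18. n9.pre = true  [terminal]
19. n7.off = true  [true]
20. n10.fin = true  [A.off > -10]
21. n10.depth = 14  [A.off + 23]
22. n11.key = false  [terminal]
23. n12.mk = 22  [terminal]
24. n13.sig = 9  [terminal]
25. n10.mk = 19  [c.mk - 3]
26. n14.mk = 8  [terminal]
27. n6.depth = "vvzxn"  [A.wid ++ "n"]
28. n6.tag = "vvzx"  [if C.off then A.wid else "u"]
29. n2.lab = "vvvzx"  ["v" ++ A₁.tag]
30. n2.cnt = "mm"  ["mm"]
31. n2.wid = false  [false]
32. n2.sig = -1  [-1]
33. n15.pre = false  [terminal]
34. n1.mk = -8  [S.sig * 3 - 5]
35. n0.lab = "pu"  ["pu"]
36. n0.cnt = "qw"  ["qw"]
37. n0.wid = true  [true]
38. n0.sig = 16  [16]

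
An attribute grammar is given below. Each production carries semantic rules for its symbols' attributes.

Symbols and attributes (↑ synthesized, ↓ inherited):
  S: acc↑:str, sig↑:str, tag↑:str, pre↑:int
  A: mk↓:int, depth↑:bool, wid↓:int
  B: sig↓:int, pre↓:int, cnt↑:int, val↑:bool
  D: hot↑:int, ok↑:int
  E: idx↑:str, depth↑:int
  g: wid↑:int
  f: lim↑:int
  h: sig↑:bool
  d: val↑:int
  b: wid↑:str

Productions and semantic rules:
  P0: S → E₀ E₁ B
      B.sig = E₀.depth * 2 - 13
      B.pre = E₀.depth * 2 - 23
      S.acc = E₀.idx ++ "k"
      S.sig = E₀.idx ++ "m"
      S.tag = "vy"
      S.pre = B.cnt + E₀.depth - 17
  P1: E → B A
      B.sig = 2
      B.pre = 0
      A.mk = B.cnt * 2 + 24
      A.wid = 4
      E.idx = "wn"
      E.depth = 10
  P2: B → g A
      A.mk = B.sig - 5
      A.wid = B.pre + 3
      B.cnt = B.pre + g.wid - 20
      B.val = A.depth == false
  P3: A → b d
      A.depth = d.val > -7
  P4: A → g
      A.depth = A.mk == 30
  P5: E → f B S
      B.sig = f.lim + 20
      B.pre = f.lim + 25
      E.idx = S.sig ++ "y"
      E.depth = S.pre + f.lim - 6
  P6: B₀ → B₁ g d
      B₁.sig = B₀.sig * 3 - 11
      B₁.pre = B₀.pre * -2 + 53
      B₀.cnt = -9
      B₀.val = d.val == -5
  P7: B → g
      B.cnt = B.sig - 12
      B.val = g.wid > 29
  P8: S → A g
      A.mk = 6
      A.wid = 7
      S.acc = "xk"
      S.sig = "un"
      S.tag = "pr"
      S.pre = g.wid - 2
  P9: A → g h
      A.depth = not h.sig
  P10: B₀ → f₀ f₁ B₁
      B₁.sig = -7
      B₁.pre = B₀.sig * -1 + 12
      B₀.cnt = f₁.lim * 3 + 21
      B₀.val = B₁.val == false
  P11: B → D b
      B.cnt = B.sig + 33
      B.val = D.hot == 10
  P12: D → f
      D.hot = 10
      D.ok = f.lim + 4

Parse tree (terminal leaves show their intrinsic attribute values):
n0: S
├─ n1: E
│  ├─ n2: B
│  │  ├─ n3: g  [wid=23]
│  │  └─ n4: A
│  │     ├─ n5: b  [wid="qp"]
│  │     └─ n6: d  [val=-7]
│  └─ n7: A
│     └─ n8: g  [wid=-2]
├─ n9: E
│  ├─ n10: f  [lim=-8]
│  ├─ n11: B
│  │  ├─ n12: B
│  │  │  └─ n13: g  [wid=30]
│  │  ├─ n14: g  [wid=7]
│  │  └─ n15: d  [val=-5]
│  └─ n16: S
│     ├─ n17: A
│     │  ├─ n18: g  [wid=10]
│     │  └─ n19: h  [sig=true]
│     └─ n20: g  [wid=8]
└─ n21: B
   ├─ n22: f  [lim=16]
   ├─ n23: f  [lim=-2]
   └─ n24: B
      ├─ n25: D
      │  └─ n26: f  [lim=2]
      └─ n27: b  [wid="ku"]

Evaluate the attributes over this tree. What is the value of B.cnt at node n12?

1. n2.sig = 2  [2]
2. n2.pre = 0  [0]
3. n3.wid = 23  [terminal]
4. n4.mk = -3  [B.sig - 5]
5. n4.wid = 3  [B.pre + 3]
6. n5.wid = "qp"  [terminal]
7. n6.val = -7  [terminal]
8. n4.depth = false  [d.val > -7]
9. n2.cnt = 3  [B.pre + g.wid - 20]
10. n2.val = true  [A.depth == false]
11. n7.mk = 30  [B.cnt * 2 + 24]
12. n7.wid = 4  [4]
13. n8.wid = -2  [terminal]
14. n7.depth = true  [A.mk == 30]
15. n1.idx = "wn"  ["wn"]
16. n1.depth = 10  [10]
17. n10.lim = -8  [terminal]
18. n11.sig = 12  [f.lim + 20]
19. n11.pre = 17  [f.lim + 25]
20. n12.sig = 25  [B₀.sig * 3 - 11]
21. n12.pre = 19  [B₀.pre * -2 + 53]
22. n13.wid = 30  [terminal]
23. n12.cnt = 13  [B.sig - 12]
24. n12.val = true  [g.wid > 29]
25. n14.wid = 7  [terminal]
26. n15.val = -5  [terminal]
27. n11.cnt = -9  [-9]
28. n11.val = true  [d.val == -5]
29. n17.mk = 6  [6]
30. n17.wid = 7  [7]
31. n18.wid = 10  [terminal]
32. n19.sig = true  [terminal]
33. n17.depth = false  [not h.sig]
34. n20.wid = 8  [terminal]
35. n16.acc = "xk"  ["xk"]
36. n16.sig = "un"  ["un"]
37. n16.tag = "pr"  ["pr"]
38. n16.pre = 6  [g.wid - 2]
39. n9.idx = "uny"  [S.sig ++ "y"]
40. n9.depth = -8  [S.pre + f.lim - 6]
41. n21.sig = 7  [E₀.depth * 2 - 13]
42. n21.pre = -3  [E₀.depth * 2 - 23]
43. n22.lim = 16  [terminal]
44. n23.lim = -2  [terminal]
45. n24.sig = -7  [-7]
46. n24.pre = 5  [B₀.sig * -1 + 12]
47. n26.lim = 2  [terminal]
48. n25.hot = 10  [10]
49. n25.ok = 6  [f.lim + 4]
50. n27.wid = "ku"  [terminal]
51. n24.cnt = 26  [B.sig + 33]
52. n24.val = true  [D.hot == 10]
53. n21.cnt = 15  [f₁.lim * 3 + 21]
54. n21.val = false  [B₁.val == false]
55. n0.acc = "wnk"  [E₀.idx ++ "k"]
56. n0.sig = "wnm"  [E₀.idx ++ "m"]
57. n0.tag = "vy"  ["vy"]
58. n0.pre = 8  [B.cnt + E₀.depth - 17]

13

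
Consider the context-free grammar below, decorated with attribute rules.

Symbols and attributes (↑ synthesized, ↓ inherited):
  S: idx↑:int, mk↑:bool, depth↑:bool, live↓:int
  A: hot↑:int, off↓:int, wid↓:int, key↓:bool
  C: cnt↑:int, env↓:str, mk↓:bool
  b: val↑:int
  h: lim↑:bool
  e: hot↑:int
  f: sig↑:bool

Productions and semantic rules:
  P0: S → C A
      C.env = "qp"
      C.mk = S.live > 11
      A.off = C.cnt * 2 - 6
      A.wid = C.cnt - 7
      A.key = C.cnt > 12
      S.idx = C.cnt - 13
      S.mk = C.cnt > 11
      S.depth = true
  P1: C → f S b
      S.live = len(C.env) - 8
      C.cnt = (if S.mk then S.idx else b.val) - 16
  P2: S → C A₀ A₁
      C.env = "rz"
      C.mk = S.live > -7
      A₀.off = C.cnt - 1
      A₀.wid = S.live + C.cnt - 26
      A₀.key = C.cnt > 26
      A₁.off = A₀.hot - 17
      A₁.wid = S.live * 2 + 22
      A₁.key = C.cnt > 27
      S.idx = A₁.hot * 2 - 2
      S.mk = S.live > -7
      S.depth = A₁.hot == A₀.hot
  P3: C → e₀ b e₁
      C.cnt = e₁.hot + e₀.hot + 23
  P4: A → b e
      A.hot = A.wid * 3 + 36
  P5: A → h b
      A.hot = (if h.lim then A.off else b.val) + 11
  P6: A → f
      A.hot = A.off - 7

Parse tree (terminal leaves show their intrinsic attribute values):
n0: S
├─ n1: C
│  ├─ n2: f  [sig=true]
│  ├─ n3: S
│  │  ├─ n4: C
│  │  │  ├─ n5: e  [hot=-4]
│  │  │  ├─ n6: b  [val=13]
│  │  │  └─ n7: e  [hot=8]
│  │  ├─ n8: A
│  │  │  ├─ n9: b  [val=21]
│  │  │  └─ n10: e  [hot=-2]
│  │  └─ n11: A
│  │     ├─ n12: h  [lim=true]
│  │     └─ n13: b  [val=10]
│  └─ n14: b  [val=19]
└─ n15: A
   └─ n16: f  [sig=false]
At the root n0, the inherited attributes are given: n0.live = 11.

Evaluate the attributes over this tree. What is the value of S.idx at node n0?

1. n0.live = 11  [given at root]
2. n1.env = "qp"  ["qp"]
3. n1.mk = false  [S.live > 11]
4. n2.sig = true  [terminal]
5. n3.live = -6  [len(C.env) - 8]
6. n4.env = "rz"  ["rz"]
7. n4.mk = true  [S.live > -7]
8. n5.hot = -4  [terminal]
9. n6.val = 13  [terminal]
10. n7.hot = 8  [terminal]
11. n4.cnt = 27  [e₁.hot + e₀.hot + 23]
12. n8.off = 26  [C.cnt - 1]
13. n8.wid = -5  [S.live + C.cnt - 26]
14. n8.key = true  [C.cnt > 26]
15. n9.val = 21  [terminal]
16. n10.hot = -2  [terminal]
17. n8.hot = 21  [A.wid * 3 + 36]
18. n11.off = 4  [A₀.hot - 17]
19. n11.wid = 10  [S.live * 2 + 22]
20. n11.key = false  [C.cnt > 27]
21. n12.lim = true  [terminal]
22. n13.val = 10  [terminal]
23. n11.hot = 15  [(if h.lim then A.off else b.val) + 11]
24. n3.idx = 28  [A₁.hot * 2 - 2]
25. n3.mk = true  [S.live > -7]
26. n3.depth = false  [A₁.hot == A₀.hot]
27. n14.val = 19  [terminal]
28. n1.cnt = 12  [(if S.mk then S.idx else b.val) - 16]
29. n15.off = 18  [C.cnt * 2 - 6]
30. n15.wid = 5  [C.cnt - 7]
31. n15.key = false  [C.cnt > 12]
32. n16.sig = false  [terminal]
33. n15.hot = 11  [A.off - 7]
34. n0.idx = -1  [C.cnt - 13]
35. n0.mk = true  [C.cnt > 11]
36. n0.depth = true  [true]

-1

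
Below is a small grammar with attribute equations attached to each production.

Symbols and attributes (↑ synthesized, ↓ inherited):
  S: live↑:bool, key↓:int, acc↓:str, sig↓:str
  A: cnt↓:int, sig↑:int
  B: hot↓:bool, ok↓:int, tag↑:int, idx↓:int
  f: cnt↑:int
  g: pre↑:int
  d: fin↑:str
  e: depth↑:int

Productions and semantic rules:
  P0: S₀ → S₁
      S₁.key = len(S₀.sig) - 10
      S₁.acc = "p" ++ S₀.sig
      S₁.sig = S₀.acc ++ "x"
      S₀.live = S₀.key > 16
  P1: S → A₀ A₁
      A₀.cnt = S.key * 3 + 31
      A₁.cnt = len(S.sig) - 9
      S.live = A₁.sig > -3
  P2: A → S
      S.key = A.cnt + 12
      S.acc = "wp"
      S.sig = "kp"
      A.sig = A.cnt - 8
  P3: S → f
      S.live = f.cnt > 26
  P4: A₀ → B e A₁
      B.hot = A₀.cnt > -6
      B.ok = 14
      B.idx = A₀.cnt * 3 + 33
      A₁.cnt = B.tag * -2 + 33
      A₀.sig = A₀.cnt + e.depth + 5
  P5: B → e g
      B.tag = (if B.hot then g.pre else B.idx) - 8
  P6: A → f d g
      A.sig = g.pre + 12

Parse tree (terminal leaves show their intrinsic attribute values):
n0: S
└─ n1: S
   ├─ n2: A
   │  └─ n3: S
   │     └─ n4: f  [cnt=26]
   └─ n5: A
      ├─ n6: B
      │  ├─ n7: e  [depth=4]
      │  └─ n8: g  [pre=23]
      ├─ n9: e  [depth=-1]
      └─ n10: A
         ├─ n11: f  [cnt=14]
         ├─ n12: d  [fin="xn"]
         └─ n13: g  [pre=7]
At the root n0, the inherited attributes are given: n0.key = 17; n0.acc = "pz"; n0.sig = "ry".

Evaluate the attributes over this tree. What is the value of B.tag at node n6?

1. n0.key = 17  [given at root]
2. n0.acc = "pz"  [given at root]
3. n0.sig = "ry"  [given at root]
4. n1.key = -8  [len(S₀.sig) - 10]
5. n1.acc = "pry"  ["p" ++ S₀.sig]
6. n1.sig = "pzx"  [S₀.acc ++ "x"]
7. n2.cnt = 7  [S.key * 3 + 31]
8. n3.key = 19  [A.cnt + 12]
9. n3.acc = "wp"  ["wp"]
10. n3.sig = "kp"  ["kp"]
11. n4.cnt = 26  [terminal]
12. n3.live = false  [f.cnt > 26]
13. n2.sig = -1  [A.cnt - 8]
14. n5.cnt = -6  [len(S.sig) - 9]
15. n6.hot = false  [A₀.cnt > -6]
16. n6.ok = 14  [14]
17. n6.idx = 15  [A₀.cnt * 3 + 33]
18. n7.depth = 4  [terminal]
19. n8.pre = 23  [terminal]
20. n6.tag = 7  [(if B.hot then g.pre else B.idx) - 8]
21. n9.depth = -1  [terminal]
22. n10.cnt = 19  [B.tag * -2 + 33]
23. n11.cnt = 14  [terminal]
24. n12.fin = "xn"  [terminal]
25. n13.pre = 7  [terminal]
26. n10.sig = 19  [g.pre + 12]
27. n5.sig = -2  [A₀.cnt + e.depth + 5]
28. n1.live = true  [A₁.sig > -3]
29. n0.live = true  [S₀.key > 16]

7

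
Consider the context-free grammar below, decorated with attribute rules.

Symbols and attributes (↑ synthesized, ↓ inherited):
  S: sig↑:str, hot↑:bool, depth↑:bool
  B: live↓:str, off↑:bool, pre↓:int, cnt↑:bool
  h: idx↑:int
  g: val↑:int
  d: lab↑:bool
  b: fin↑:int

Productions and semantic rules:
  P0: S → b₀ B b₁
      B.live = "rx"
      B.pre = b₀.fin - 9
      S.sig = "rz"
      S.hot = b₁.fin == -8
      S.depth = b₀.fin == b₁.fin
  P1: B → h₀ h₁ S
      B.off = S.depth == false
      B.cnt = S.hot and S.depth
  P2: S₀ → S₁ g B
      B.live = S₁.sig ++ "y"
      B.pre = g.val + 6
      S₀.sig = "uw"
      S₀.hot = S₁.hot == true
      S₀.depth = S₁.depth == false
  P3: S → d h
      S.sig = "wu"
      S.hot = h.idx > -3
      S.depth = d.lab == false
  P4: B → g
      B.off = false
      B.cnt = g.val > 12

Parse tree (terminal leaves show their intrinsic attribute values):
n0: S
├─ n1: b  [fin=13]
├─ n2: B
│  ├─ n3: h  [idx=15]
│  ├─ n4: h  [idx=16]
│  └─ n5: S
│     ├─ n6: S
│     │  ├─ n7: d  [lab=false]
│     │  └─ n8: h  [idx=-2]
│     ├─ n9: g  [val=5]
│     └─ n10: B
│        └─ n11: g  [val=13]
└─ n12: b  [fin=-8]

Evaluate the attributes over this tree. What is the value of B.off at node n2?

1. n1.fin = 13  [terminal]
2. n2.live = "rx"  ["rx"]
3. n2.pre = 4  [b₀.fin - 9]
4. n3.idx = 15  [terminal]
5. n4.idx = 16  [terminal]
6. n7.lab = false  [terminal]
7. n8.idx = -2  [terminal]
8. n6.sig = "wu"  ["wu"]
9. n6.hot = true  [h.idx > -3]
10. n6.depth = true  [d.lab == false]
11. n9.val = 5  [terminal]
12. n10.live = "wuy"  [S₁.sig ++ "y"]
13. n10.pre = 11  [g.val + 6]
14. n11.val = 13  [terminal]
15. n10.off = false  [false]
16. n10.cnt = true  [g.val > 12]
17. n5.sig = "uw"  ["uw"]
18. n5.hot = true  [S₁.hot == true]
19. n5.depth = false  [S₁.depth == false]
20. n2.off = true  [S.depth == false]
21. n2.cnt = false  [S.hot and S.depth]
22. n12.fin = -8  [terminal]
23. n0.sig = "rz"  ["rz"]
24. n0.hot = true  [b₁.fin == -8]
25. n0.depth = false  [b₀.fin == b₁.fin]

true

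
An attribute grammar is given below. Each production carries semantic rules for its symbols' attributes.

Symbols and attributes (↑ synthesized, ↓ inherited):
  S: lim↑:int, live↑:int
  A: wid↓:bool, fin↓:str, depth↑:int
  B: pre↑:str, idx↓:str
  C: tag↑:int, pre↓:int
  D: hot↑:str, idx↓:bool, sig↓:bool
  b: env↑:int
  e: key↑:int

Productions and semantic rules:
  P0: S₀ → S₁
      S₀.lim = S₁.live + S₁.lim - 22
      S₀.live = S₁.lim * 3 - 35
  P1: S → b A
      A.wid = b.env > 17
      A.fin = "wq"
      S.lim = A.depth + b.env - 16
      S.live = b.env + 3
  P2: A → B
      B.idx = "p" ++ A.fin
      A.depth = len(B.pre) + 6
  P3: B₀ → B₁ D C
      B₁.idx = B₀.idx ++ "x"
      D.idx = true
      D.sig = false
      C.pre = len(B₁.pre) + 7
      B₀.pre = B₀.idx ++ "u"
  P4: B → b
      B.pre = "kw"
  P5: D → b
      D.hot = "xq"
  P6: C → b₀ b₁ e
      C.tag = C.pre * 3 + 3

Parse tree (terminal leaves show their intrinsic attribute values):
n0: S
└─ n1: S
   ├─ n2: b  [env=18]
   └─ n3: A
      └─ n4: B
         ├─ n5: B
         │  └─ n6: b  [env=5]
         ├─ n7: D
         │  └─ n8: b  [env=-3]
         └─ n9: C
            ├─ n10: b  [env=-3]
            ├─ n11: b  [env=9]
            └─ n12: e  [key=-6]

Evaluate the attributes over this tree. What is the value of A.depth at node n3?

10

1. n2.env = 18  [terminal]
2. n3.wid = true  [b.env > 17]
3. n3.fin = "wq"  ["wq"]
4. n4.idx = "pwq"  ["p" ++ A.fin]
5. n5.idx = "pwqx"  [B₀.idx ++ "x"]
6. n6.env = 5  [terminal]
7. n5.pre = "kw"  ["kw"]
8. n7.idx = true  [true]
9. n7.sig = false  [false]
10. n8.env = -3  [terminal]
11. n7.hot = "xq"  ["xq"]
12. n9.pre = 9  [len(B₁.pre) + 7]
13. n10.env = -3  [terminal]
14. n11.env = 9  [terminal]
15. n12.key = -6  [terminal]
16. n9.tag = 30  [C.pre * 3 + 3]
17. n4.pre = "pwqu"  [B₀.idx ++ "u"]
18. n3.depth = 10  [len(B.pre) + 6]
19. n1.lim = 12  [A.depth + b.env - 16]
20. n1.live = 21  [b.env + 3]
21. n0.lim = 11  [S₁.live + S₁.lim - 22]
22. n0.live = 1  [S₁.lim * 3 - 35]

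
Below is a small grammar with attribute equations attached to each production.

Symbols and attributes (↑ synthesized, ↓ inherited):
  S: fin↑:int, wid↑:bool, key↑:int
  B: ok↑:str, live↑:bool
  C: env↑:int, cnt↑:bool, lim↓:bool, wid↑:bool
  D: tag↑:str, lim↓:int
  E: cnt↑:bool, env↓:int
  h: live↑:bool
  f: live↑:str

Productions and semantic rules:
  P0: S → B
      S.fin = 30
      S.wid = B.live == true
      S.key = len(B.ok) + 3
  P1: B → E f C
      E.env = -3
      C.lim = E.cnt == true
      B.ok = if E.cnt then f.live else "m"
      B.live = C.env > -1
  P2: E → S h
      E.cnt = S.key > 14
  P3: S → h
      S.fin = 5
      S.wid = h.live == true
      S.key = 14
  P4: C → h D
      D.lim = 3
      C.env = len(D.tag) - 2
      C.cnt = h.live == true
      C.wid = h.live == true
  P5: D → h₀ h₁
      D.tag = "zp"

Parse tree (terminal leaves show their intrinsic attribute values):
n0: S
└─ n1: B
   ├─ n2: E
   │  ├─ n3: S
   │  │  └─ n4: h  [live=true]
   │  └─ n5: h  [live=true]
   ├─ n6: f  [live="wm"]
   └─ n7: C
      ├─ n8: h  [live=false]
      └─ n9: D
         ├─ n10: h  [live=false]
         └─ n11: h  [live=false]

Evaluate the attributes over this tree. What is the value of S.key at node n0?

4

1. n2.env = -3  [-3]
2. n4.live = true  [terminal]
3. n3.fin = 5  [5]
4. n3.wid = true  [h.live == true]
5. n3.key = 14  [14]
6. n5.live = true  [terminal]
7. n2.cnt = false  [S.key > 14]
8. n6.live = "wm"  [terminal]
9. n7.lim = false  [E.cnt == true]
10. n8.live = false  [terminal]
11. n9.lim = 3  [3]
12. n10.live = false  [terminal]
13. n11.live = false  [terminal]
14. n9.tag = "zp"  ["zp"]
15. n7.env = 0  [len(D.tag) - 2]
16. n7.cnt = false  [h.live == true]
17. n7.wid = false  [h.live == true]
18. n1.ok = "m"  [if E.cnt then f.live else "m"]
19. n1.live = true  [C.env > -1]
20. n0.fin = 30  [30]
21. n0.wid = true  [B.live == true]
22. n0.key = 4  [len(B.ok) + 3]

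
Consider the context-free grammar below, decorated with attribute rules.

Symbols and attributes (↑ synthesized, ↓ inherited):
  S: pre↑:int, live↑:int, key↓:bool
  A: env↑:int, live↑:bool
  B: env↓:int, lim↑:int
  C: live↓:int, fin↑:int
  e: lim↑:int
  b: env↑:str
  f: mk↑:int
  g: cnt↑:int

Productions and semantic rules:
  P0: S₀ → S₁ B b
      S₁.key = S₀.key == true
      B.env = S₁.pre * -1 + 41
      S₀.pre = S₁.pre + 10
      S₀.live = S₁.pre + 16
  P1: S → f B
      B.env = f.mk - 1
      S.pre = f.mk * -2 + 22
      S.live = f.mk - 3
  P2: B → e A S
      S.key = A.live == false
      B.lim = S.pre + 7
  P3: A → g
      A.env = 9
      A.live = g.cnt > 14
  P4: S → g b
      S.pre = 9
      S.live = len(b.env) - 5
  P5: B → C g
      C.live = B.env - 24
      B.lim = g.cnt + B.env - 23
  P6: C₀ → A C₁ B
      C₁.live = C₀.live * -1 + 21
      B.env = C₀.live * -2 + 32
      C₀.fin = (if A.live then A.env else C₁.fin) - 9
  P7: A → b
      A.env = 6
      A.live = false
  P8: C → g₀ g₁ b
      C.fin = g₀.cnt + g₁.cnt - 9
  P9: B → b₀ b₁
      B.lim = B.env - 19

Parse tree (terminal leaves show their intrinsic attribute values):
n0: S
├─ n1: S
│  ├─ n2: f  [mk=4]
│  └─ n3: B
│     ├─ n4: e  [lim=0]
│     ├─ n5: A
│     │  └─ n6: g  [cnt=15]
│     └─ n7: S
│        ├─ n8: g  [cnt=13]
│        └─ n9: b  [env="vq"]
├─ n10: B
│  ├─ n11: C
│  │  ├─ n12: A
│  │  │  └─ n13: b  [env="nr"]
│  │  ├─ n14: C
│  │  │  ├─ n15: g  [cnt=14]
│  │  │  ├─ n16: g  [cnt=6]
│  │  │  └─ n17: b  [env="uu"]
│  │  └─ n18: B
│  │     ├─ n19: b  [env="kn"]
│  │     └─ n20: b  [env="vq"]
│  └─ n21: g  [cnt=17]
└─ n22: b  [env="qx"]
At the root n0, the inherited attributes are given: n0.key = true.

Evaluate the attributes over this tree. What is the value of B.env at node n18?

1. n0.key = true  [given at root]
2. n1.key = true  [S₀.key == true]
3. n2.mk = 4  [terminal]
4. n3.env = 3  [f.mk - 1]
5. n4.lim = 0  [terminal]
6. n6.cnt = 15  [terminal]
7. n5.env = 9  [9]
8. n5.live = true  [g.cnt > 14]
9. n7.key = false  [A.live == false]
10. n8.cnt = 13  [terminal]
11. n9.env = "vq"  [terminal]
12. n7.pre = 9  [9]
13. n7.live = -3  [len(b.env) - 5]
14. n3.lim = 16  [S.pre + 7]
15. n1.pre = 14  [f.mk * -2 + 22]
16. n1.live = 1  [f.mk - 3]
17. n10.env = 27  [S₁.pre * -1 + 41]
18. n11.live = 3  [B.env - 24]
19. n13.env = "nr"  [terminal]
20. n12.env = 6  [6]
21. n12.live = false  [false]
22. n14.live = 18  [C₀.live * -1 + 21]
23. n15.cnt = 14  [terminal]
24. n16.cnt = 6  [terminal]
25. n17.env = "uu"  [terminal]
26. n14.fin = 11  [g₀.cnt + g₁.cnt - 9]
27. n18.env = 26  [C₀.live * -2 + 32]
28. n19.env = "kn"  [terminal]
29. n20.env = "vq"  [terminal]
30. n18.lim = 7  [B.env - 19]
31. n11.fin = 2  [(if A.live then A.env else C₁.fin) - 9]
32. n21.cnt = 17  [terminal]
33. n10.lim = 21  [g.cnt + B.env - 23]
34. n22.env = "qx"  [terminal]
35. n0.pre = 24  [S₁.pre + 10]
36. n0.live = 30  [S₁.pre + 16]

26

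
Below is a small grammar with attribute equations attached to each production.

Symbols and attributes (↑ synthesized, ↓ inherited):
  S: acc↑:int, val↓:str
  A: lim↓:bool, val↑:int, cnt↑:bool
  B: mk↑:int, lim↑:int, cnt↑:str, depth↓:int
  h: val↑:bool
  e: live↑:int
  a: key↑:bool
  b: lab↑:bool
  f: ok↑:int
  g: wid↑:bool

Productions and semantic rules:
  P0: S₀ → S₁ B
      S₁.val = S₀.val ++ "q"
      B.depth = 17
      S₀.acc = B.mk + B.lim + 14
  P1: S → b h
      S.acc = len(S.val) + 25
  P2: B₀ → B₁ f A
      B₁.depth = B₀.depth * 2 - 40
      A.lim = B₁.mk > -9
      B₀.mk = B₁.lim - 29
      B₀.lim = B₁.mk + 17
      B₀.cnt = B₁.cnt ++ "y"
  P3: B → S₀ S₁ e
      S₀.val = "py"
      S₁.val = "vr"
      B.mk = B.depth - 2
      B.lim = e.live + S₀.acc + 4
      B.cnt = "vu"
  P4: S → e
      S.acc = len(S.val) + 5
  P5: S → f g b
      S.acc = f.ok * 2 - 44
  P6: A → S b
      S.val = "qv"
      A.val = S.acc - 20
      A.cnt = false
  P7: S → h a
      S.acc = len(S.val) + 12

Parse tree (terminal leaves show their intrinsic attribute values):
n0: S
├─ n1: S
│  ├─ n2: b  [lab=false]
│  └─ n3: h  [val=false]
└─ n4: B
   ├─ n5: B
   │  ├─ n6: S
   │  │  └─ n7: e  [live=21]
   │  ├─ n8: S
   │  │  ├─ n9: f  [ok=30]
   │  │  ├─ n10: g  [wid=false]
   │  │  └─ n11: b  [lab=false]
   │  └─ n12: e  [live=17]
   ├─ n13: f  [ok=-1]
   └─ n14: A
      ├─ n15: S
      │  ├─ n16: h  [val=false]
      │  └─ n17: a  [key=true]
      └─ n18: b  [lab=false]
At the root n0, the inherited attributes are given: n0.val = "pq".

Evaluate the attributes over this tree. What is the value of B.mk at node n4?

-1

1. n0.val = "pq"  [given at root]
2. n1.val = "pqq"  [S₀.val ++ "q"]
3. n2.lab = false  [terminal]
4. n3.val = false  [terminal]
5. n1.acc = 28  [len(S.val) + 25]
6. n4.depth = 17  [17]
7. n5.depth = -6  [B₀.depth * 2 - 40]
8. n6.val = "py"  ["py"]
9. n7.live = 21  [terminal]
10. n6.acc = 7  [len(S.val) + 5]
11. n8.val = "vr"  ["vr"]
12. n9.ok = 30  [terminal]
13. n10.wid = false  [terminal]
14. n11.lab = false  [terminal]
15. n8.acc = 16  [f.ok * 2 - 44]
16. n12.live = 17  [terminal]
17. n5.mk = -8  [B.depth - 2]
18. n5.lim = 28  [e.live + S₀.acc + 4]
19. n5.cnt = "vu"  ["vu"]
20. n13.ok = -1  [terminal]
21. n14.lim = true  [B₁.mk > -9]
22. n15.val = "qv"  ["qv"]
23. n16.val = false  [terminal]
24. n17.key = true  [terminal]
25. n15.acc = 14  [len(S.val) + 12]
26. n18.lab = false  [terminal]
27. n14.val = -6  [S.acc - 20]
28. n14.cnt = false  [false]
29. n4.mk = -1  [B₁.lim - 29]
30. n4.lim = 9  [B₁.mk + 17]
31. n4.cnt = "vuy"  [B₁.cnt ++ "y"]
32. n0.acc = 22  [B.mk + B.lim + 14]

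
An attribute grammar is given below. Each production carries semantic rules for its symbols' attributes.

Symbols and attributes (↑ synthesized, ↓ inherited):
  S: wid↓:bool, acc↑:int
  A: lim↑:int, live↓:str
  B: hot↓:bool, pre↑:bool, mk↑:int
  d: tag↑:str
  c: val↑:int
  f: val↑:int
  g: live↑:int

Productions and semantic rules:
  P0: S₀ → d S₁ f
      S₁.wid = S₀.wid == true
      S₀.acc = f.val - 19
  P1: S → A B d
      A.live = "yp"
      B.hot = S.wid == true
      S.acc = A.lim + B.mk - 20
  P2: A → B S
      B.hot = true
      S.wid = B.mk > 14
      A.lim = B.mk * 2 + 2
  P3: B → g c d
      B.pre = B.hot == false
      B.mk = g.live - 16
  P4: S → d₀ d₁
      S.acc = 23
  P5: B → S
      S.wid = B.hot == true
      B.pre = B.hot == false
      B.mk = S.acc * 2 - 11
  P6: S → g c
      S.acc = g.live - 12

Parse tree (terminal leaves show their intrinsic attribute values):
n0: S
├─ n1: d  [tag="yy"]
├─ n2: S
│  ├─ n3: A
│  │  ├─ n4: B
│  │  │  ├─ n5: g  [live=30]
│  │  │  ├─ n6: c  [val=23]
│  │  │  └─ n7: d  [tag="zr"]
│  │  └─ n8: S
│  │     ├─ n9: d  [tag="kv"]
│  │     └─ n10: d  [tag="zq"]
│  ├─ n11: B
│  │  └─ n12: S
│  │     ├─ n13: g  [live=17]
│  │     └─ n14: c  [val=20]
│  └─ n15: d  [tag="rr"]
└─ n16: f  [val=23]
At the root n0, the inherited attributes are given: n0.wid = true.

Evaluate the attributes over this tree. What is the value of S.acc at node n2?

1. n0.wid = true  [given at root]
2. n1.tag = "yy"  [terminal]
3. n2.wid = true  [S₀.wid == true]
4. n3.live = "yp"  ["yp"]
5. n4.hot = true  [true]
6. n5.live = 30  [terminal]
7. n6.val = 23  [terminal]
8. n7.tag = "zr"  [terminal]
9. n4.pre = false  [B.hot == false]
10. n4.mk = 14  [g.live - 16]
11. n8.wid = false  [B.mk > 14]
12. n9.tag = "kv"  [terminal]
13. n10.tag = "zq"  [terminal]
14. n8.acc = 23  [23]
15. n3.lim = 30  [B.mk * 2 + 2]
16. n11.hot = true  [S.wid == true]
17. n12.wid = true  [B.hot == true]
18. n13.live = 17  [terminal]
19. n14.val = 20  [terminal]
20. n12.acc = 5  [g.live - 12]
21. n11.pre = false  [B.hot == false]
22. n11.mk = -1  [S.acc * 2 - 11]
23. n15.tag = "rr"  [terminal]
24. n2.acc = 9  [A.lim + B.mk - 20]
25. n16.val = 23  [terminal]
26. n0.acc = 4  [f.val - 19]

9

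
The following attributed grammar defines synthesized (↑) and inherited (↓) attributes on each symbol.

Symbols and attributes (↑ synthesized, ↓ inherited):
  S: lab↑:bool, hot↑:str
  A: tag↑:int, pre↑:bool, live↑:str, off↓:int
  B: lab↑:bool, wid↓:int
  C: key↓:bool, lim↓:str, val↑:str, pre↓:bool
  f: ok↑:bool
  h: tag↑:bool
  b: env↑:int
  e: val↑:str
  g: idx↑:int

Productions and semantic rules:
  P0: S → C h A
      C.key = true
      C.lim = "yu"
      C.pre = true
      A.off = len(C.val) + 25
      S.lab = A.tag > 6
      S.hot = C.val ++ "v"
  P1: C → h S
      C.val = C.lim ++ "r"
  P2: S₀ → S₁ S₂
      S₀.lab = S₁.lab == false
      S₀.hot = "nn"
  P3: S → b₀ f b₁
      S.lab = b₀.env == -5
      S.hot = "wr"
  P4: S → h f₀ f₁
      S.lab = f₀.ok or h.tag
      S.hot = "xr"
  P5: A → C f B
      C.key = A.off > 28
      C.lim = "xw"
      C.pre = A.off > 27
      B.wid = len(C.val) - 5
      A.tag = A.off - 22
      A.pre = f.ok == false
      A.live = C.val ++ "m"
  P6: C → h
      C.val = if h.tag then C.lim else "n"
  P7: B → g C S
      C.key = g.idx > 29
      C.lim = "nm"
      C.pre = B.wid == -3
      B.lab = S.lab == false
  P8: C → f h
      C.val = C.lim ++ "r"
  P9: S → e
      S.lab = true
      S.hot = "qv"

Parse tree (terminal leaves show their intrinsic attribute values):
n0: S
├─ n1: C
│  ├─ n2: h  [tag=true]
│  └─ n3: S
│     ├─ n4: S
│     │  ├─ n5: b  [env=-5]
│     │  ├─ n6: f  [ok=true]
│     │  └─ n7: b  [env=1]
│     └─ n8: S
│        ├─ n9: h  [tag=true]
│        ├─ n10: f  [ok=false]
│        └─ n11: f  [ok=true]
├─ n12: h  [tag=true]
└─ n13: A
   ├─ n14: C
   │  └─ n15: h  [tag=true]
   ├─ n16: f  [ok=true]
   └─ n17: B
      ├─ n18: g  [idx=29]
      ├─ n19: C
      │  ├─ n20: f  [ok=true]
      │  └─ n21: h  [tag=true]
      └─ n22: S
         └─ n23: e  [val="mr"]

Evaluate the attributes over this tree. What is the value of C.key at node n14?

1. n1.key = true  [true]
2. n1.lim = "yu"  ["yu"]
3. n1.pre = true  [true]
4. n2.tag = true  [terminal]
5. n5.env = -5  [terminal]
6. n6.ok = true  [terminal]
7. n7.env = 1  [terminal]
8. n4.lab = true  [b₀.env == -5]
9. n4.hot = "wr"  ["wr"]
10. n9.tag = true  [terminal]
11. n10.ok = false  [terminal]
12. n11.ok = true  [terminal]
13. n8.lab = true  [f₀.ok or h.tag]
14. n8.hot = "xr"  ["xr"]
15. n3.lab = false  [S₁.lab == false]
16. n3.hot = "nn"  ["nn"]
17. n1.val = "yur"  [C.lim ++ "r"]
18. n12.tag = true  [terminal]
19. n13.off = 28  [len(C.val) + 25]
20. n14.key = false  [A.off > 28]
21. n14.lim = "xw"  ["xw"]
22. n14.pre = true  [A.off > 27]
23. n15.tag = true  [terminal]
24. n14.val = "xw"  [if h.tag then C.lim else "n"]
25. n16.ok = true  [terminal]
26. n17.wid = -3  [len(C.val) - 5]
27. n18.idx = 29  [terminal]
28. n19.key = false  [g.idx > 29]
29. n19.lim = "nm"  ["nm"]
30. n19.pre = true  [B.wid == -3]
31. n20.ok = true  [terminal]
32. n21.tag = true  [terminal]
33. n19.val = "nmr"  [C.lim ++ "r"]
34. n23.val = "mr"  [terminal]
35. n22.lab = true  [true]
36. n22.hot = "qv"  ["qv"]
37. n17.lab = false  [S.lab == false]
38. n13.tag = 6  [A.off - 22]
39. n13.pre = false  [f.ok == false]
40. n13.live = "xwm"  [C.val ++ "m"]
41. n0.lab = false  [A.tag > 6]
42. n0.hot = "yurv"  [C.val ++ "v"]

false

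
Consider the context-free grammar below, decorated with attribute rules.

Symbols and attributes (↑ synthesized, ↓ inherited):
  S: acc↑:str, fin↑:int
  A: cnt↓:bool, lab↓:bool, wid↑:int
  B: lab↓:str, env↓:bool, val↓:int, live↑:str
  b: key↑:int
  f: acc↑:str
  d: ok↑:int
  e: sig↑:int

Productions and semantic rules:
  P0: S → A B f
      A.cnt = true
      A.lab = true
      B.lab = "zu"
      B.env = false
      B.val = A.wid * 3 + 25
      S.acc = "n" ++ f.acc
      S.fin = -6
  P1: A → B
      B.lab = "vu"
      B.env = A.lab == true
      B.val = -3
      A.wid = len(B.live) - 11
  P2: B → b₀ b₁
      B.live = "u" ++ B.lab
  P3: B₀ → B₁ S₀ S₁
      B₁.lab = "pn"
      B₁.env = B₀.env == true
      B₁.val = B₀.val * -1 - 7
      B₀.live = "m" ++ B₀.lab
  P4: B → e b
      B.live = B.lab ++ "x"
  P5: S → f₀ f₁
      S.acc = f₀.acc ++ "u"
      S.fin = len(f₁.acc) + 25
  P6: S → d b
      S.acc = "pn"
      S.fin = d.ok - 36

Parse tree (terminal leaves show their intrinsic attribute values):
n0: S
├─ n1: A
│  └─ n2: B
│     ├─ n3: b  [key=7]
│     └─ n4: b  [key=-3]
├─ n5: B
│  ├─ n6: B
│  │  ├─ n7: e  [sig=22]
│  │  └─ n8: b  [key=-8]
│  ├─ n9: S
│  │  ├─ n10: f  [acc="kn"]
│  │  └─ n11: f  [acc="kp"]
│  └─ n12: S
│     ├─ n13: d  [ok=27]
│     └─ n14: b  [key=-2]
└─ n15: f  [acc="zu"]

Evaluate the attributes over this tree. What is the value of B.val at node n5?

1

1. n1.cnt = true  [true]
2. n1.lab = true  [true]
3. n2.lab = "vu"  ["vu"]
4. n2.env = true  [A.lab == true]
5. n2.val = -3  [-3]
6. n3.key = 7  [terminal]
7. n4.key = -3  [terminal]
8. n2.live = "uvu"  ["u" ++ B.lab]
9. n1.wid = -8  [len(B.live) - 11]
10. n5.lab = "zu"  ["zu"]
11. n5.env = false  [false]
12. n5.val = 1  [A.wid * 3 + 25]
13. n6.lab = "pn"  ["pn"]
14. n6.env = false  [B₀.env == true]
15. n6.val = -8  [B₀.val * -1 - 7]
16. n7.sig = 22  [terminal]
17. n8.key = -8  [terminal]
18. n6.live = "pnx"  [B.lab ++ "x"]
19. n10.acc = "kn"  [terminal]
20. n11.acc = "kp"  [terminal]
21. n9.acc = "knu"  [f₀.acc ++ "u"]
22. n9.fin = 27  [len(f₁.acc) + 25]
23. n13.ok = 27  [terminal]
24. n14.key = -2  [terminal]
25. n12.acc = "pn"  ["pn"]
26. n12.fin = -9  [d.ok - 36]
27. n5.live = "mzu"  ["m" ++ B₀.lab]
28. n15.acc = "zu"  [terminal]
29. n0.acc = "nzu"  ["n" ++ f.acc]
30. n0.fin = -6  [-6]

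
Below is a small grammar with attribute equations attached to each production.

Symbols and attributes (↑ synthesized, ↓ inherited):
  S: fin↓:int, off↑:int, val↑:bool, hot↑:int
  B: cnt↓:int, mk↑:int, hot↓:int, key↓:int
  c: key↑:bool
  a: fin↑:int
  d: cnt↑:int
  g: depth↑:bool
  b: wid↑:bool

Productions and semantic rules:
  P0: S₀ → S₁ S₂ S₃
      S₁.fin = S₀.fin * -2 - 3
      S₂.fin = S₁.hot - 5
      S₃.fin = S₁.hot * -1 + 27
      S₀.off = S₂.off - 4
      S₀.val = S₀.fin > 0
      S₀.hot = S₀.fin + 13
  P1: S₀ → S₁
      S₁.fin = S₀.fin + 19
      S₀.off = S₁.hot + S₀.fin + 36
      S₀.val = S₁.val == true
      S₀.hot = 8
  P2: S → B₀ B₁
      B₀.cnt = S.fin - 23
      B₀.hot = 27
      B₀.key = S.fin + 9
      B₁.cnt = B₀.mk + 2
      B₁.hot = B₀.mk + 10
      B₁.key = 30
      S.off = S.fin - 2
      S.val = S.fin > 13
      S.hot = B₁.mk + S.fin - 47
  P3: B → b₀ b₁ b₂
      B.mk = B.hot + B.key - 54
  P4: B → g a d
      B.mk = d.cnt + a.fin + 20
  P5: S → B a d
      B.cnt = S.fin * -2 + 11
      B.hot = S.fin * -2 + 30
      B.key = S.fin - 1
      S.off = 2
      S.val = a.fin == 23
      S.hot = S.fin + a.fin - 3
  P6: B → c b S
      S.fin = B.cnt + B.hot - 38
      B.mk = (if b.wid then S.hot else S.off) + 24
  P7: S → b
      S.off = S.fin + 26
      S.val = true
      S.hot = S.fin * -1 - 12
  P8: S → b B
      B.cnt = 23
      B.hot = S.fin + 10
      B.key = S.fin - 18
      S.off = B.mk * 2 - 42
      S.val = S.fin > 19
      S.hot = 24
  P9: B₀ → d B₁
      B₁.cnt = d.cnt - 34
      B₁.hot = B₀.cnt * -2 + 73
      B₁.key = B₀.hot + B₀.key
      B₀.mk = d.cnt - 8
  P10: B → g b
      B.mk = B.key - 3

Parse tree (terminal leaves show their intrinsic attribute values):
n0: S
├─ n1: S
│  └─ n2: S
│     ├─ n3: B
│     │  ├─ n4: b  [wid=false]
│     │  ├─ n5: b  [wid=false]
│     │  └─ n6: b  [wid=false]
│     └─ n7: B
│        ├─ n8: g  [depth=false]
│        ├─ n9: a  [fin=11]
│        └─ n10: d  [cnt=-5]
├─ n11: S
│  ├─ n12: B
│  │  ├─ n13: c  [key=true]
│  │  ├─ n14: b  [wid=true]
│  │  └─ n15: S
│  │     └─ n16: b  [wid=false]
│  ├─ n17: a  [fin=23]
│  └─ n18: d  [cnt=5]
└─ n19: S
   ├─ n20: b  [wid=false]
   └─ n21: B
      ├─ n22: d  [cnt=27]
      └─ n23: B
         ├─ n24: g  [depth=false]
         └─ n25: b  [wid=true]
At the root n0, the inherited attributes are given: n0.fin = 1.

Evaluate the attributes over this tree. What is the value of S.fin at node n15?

-9

1. n0.fin = 1  [given at root]
2. n1.fin = -5  [S₀.fin * -2 - 3]
3. n2.fin = 14  [S₀.fin + 19]
4. n3.cnt = -9  [S.fin - 23]
5. n3.hot = 27  [27]
6. n3.key = 23  [S.fin + 9]
7. n4.wid = false  [terminal]
8. n5.wid = false  [terminal]
9. n6.wid = false  [terminal]
10. n3.mk = -4  [B.hot + B.key - 54]
11. n7.cnt = -2  [B₀.mk + 2]
12. n7.hot = 6  [B₀.mk + 10]
13. n7.key = 30  [30]
14. n8.depth = false  [terminal]
15. n9.fin = 11  [terminal]
16. n10.cnt = -5  [terminal]
17. n7.mk = 26  [d.cnt + a.fin + 20]
18. n2.off = 12  [S.fin - 2]
19. n2.val = true  [S.fin > 13]
20. n2.hot = -7  [B₁.mk + S.fin - 47]
21. n1.off = 24  [S₁.hot + S₀.fin + 36]
22. n1.val = true  [S₁.val == true]
23. n1.hot = 8  [8]
24. n11.fin = 3  [S₁.hot - 5]
25. n12.cnt = 5  [S.fin * -2 + 11]
26. n12.hot = 24  [S.fin * -2 + 30]
27. n12.key = 2  [S.fin - 1]
28. n13.key = true  [terminal]
29. n14.wid = true  [terminal]
30. n15.fin = -9  [B.cnt + B.hot - 38]
31. n16.wid = false  [terminal]
32. n15.off = 17  [S.fin + 26]
33. n15.val = true  [true]
34. n15.hot = -3  [S.fin * -1 - 12]
35. n12.mk = 21  [(if b.wid then S.hot else S.off) + 24]
36. n17.fin = 23  [terminal]
37. n18.cnt = 5  [terminal]
38. n11.off = 2  [2]
39. n11.val = true  [a.fin == 23]
40. n11.hot = 23  [S.fin + a.fin - 3]
41. n19.fin = 19  [S₁.hot * -1 + 27]
42. n20.wid = false  [terminal]
43. n21.cnt = 23  [23]
44. n21.hot = 29  [S.fin + 10]
45. n21.key = 1  [S.fin - 18]
46. n22.cnt = 27  [terminal]
47. n23.cnt = -7  [d.cnt - 34]
48. n23.hot = 27  [B₀.cnt * -2 + 73]
49. n23.key = 30  [B₀.hot + B₀.key]
50. n24.depth = false  [terminal]
51. n25.wid = true  [terminal]
52. n23.mk = 27  [B.key - 3]
53. n21.mk = 19  [d.cnt - 8]
54. n19.off = -4  [B.mk * 2 - 42]
55. n19.val = false  [S.fin > 19]
56. n19.hot = 24  [24]
57. n0.off = -2  [S₂.off - 4]
58. n0.val = true  [S₀.fin > 0]
59. n0.hot = 14  [S₀.fin + 13]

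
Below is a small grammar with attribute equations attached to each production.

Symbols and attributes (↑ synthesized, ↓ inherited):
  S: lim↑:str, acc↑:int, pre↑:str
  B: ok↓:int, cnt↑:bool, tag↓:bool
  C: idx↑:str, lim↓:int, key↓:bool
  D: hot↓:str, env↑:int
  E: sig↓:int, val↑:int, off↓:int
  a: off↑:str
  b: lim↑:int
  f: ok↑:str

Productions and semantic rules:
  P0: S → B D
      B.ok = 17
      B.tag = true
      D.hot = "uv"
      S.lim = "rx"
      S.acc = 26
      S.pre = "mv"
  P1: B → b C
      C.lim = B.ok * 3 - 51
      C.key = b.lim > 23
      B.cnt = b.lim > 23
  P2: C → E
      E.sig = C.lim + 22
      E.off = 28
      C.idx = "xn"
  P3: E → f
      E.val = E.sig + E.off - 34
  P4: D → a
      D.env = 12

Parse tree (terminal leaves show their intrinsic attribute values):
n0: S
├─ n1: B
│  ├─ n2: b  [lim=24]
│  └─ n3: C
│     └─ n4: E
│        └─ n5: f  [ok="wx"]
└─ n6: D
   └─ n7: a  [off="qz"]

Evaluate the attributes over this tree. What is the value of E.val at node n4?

16

1. n1.ok = 17  [17]
2. n1.tag = true  [true]
3. n2.lim = 24  [terminal]
4. n3.lim = 0  [B.ok * 3 - 51]
5. n3.key = true  [b.lim > 23]
6. n4.sig = 22  [C.lim + 22]
7. n4.off = 28  [28]
8. n5.ok = "wx"  [terminal]
9. n4.val = 16  [E.sig + E.off - 34]
10. n3.idx = "xn"  ["xn"]
11. n1.cnt = true  [b.lim > 23]
12. n6.hot = "uv"  ["uv"]
13. n7.off = "qz"  [terminal]
14. n6.env = 12  [12]
15. n0.lim = "rx"  ["rx"]
16. n0.acc = 26  [26]
17. n0.pre = "mv"  ["mv"]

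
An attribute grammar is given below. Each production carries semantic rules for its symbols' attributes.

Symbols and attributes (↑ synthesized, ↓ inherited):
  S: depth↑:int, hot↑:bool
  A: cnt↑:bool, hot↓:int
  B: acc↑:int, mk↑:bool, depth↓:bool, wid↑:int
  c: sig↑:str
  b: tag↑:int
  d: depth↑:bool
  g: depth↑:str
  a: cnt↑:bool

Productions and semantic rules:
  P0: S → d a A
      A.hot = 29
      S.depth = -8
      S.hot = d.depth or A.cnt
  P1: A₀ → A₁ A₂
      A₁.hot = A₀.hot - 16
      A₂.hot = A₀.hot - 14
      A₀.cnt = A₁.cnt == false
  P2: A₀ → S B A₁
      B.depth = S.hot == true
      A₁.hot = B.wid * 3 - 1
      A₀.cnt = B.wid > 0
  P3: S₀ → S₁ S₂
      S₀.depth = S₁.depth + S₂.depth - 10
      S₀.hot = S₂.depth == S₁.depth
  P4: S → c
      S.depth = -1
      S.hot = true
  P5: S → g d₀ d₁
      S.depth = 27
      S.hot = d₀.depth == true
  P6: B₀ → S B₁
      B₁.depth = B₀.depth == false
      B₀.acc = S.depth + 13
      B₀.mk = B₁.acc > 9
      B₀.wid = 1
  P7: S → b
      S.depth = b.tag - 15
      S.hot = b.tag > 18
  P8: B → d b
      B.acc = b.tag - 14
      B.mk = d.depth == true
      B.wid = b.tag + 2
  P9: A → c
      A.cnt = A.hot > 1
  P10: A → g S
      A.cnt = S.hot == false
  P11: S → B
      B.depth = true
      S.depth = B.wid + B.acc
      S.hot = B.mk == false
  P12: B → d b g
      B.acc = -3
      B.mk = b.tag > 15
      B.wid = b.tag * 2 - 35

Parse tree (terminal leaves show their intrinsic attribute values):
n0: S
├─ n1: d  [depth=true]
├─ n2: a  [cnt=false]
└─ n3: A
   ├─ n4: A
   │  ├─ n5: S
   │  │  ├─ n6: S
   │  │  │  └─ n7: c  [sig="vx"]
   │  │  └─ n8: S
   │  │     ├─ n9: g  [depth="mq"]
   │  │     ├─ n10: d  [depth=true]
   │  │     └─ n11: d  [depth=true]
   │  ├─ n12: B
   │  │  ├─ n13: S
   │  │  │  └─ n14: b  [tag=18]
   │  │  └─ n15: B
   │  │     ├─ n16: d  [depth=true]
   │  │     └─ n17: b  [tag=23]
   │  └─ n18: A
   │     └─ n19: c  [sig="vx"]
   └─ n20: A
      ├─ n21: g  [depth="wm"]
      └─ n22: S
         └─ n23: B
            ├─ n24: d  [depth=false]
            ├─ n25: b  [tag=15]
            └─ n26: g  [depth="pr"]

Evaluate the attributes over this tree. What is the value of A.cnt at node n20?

1. n1.depth = true  [terminal]
2. n2.cnt = false  [terminal]
3. n3.hot = 29  [29]
4. n4.hot = 13  [A₀.hot - 16]
5. n7.sig = "vx"  [terminal]
6. n6.depth = -1  [-1]
7. n6.hot = true  [true]
8. n9.depth = "mq"  [terminal]
9. n10.depth = true  [terminal]
10. n11.depth = true  [terminal]
11. n8.depth = 27  [27]
12. n8.hot = true  [d₀.depth == true]
13. n5.depth = 16  [S₁.depth + S₂.depth - 10]
14. n5.hot = false  [S₂.depth == S₁.depth]
15. n12.depth = false  [S.hot == true]
16. n14.tag = 18  [terminal]
17. n13.depth = 3  [b.tag - 15]
18. n13.hot = false  [b.tag > 18]
19. n15.depth = true  [B₀.depth == false]
20. n16.depth = true  [terminal]
21. n17.tag = 23  [terminal]
22. n15.acc = 9  [b.tag - 14]
23. n15.mk = true  [d.depth == true]
24. n15.wid = 25  [b.tag + 2]
25. n12.acc = 16  [S.depth + 13]
26. n12.mk = false  [B₁.acc > 9]
27. n12.wid = 1  [1]
28. n18.hot = 2  [B.wid * 3 - 1]
29. n19.sig = "vx"  [terminal]
30. n18.cnt = true  [A.hot > 1]
31. n4.cnt = true  [B.wid > 0]
32. n20.hot = 15  [A₀.hot - 14]
33. n21.depth = "wm"  [terminal]
34. n23.depth = true  [true]
35. n24.depth = false  [terminal]
36. n25.tag = 15  [terminal]
37. n26.depth = "pr"  [terminal]
38. n23.acc = -3  [-3]
39. n23.mk = false  [b.tag > 15]
40. n23.wid = -5  [b.tag * 2 - 35]
41. n22.depth = -8  [B.wid + B.acc]
42. n22.hot = true  [B.mk == false]
43. n20.cnt = false  [S.hot == false]
44. n3.cnt = false  [A₁.cnt == false]
45. n0.depth = -8  [-8]
46. n0.hot = true  [d.depth or A.cnt]

false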